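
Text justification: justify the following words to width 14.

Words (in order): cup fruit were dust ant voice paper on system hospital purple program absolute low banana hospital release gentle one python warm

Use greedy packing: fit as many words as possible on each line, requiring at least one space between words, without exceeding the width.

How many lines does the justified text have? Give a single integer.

Answer: 12

Derivation:
Line 1: ['cup', 'fruit', 'were'] (min_width=14, slack=0)
Line 2: ['dust', 'ant', 'voice'] (min_width=14, slack=0)
Line 3: ['paper', 'on'] (min_width=8, slack=6)
Line 4: ['system'] (min_width=6, slack=8)
Line 5: ['hospital'] (min_width=8, slack=6)
Line 6: ['purple', 'program'] (min_width=14, slack=0)
Line 7: ['absolute', 'low'] (min_width=12, slack=2)
Line 8: ['banana'] (min_width=6, slack=8)
Line 9: ['hospital'] (min_width=8, slack=6)
Line 10: ['release', 'gentle'] (min_width=14, slack=0)
Line 11: ['one', 'python'] (min_width=10, slack=4)
Line 12: ['warm'] (min_width=4, slack=10)
Total lines: 12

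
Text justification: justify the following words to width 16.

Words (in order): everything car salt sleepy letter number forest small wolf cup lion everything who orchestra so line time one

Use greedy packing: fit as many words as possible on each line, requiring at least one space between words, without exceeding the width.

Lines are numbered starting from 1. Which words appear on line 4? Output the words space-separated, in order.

Line 1: ['everything', 'car'] (min_width=14, slack=2)
Line 2: ['salt', 'sleepy'] (min_width=11, slack=5)
Line 3: ['letter', 'number'] (min_width=13, slack=3)
Line 4: ['forest', 'small'] (min_width=12, slack=4)
Line 5: ['wolf', 'cup', 'lion'] (min_width=13, slack=3)
Line 6: ['everything', 'who'] (min_width=14, slack=2)
Line 7: ['orchestra', 'so'] (min_width=12, slack=4)
Line 8: ['line', 'time', 'one'] (min_width=13, slack=3)

Answer: forest small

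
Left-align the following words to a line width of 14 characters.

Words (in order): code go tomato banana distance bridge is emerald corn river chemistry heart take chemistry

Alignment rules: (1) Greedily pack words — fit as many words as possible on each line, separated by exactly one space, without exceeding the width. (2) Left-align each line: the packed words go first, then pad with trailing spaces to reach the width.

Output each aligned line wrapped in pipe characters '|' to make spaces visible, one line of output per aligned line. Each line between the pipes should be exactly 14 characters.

Line 1: ['code', 'go', 'tomato'] (min_width=14, slack=0)
Line 2: ['banana'] (min_width=6, slack=8)
Line 3: ['distance'] (min_width=8, slack=6)
Line 4: ['bridge', 'is'] (min_width=9, slack=5)
Line 5: ['emerald', 'corn'] (min_width=12, slack=2)
Line 6: ['river'] (min_width=5, slack=9)
Line 7: ['chemistry'] (min_width=9, slack=5)
Line 8: ['heart', 'take'] (min_width=10, slack=4)
Line 9: ['chemistry'] (min_width=9, slack=5)

Answer: |code go tomato|
|banana        |
|distance      |
|bridge is     |
|emerald corn  |
|river         |
|chemistry     |
|heart take    |
|chemistry     |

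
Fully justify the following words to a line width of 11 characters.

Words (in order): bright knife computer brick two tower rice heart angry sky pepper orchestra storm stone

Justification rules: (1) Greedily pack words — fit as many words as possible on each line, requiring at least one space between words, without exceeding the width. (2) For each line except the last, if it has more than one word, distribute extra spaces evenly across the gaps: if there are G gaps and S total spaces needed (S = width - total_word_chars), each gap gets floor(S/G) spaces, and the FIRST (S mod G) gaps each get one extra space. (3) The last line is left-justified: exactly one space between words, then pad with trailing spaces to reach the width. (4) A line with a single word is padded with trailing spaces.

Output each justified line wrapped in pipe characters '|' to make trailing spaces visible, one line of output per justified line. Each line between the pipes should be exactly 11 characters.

Line 1: ['bright'] (min_width=6, slack=5)
Line 2: ['knife'] (min_width=5, slack=6)
Line 3: ['computer'] (min_width=8, slack=3)
Line 4: ['brick', 'two'] (min_width=9, slack=2)
Line 5: ['tower', 'rice'] (min_width=10, slack=1)
Line 6: ['heart', 'angry'] (min_width=11, slack=0)
Line 7: ['sky', 'pepper'] (min_width=10, slack=1)
Line 8: ['orchestra'] (min_width=9, slack=2)
Line 9: ['storm', 'stone'] (min_width=11, slack=0)

Answer: |bright     |
|knife      |
|computer   |
|brick   two|
|tower  rice|
|heart angry|
|sky  pepper|
|orchestra  |
|storm stone|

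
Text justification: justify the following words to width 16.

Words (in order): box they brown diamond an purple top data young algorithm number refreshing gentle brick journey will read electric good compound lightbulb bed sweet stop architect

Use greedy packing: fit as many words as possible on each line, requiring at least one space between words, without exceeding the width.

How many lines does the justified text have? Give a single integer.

Line 1: ['box', 'they', 'brown'] (min_width=14, slack=2)
Line 2: ['diamond', 'an'] (min_width=10, slack=6)
Line 3: ['purple', 'top', 'data'] (min_width=15, slack=1)
Line 4: ['young', 'algorithm'] (min_width=15, slack=1)
Line 5: ['number'] (min_width=6, slack=10)
Line 6: ['refreshing'] (min_width=10, slack=6)
Line 7: ['gentle', 'brick'] (min_width=12, slack=4)
Line 8: ['journey', 'will'] (min_width=12, slack=4)
Line 9: ['read', 'electric'] (min_width=13, slack=3)
Line 10: ['good', 'compound'] (min_width=13, slack=3)
Line 11: ['lightbulb', 'bed'] (min_width=13, slack=3)
Line 12: ['sweet', 'stop'] (min_width=10, slack=6)
Line 13: ['architect'] (min_width=9, slack=7)
Total lines: 13

Answer: 13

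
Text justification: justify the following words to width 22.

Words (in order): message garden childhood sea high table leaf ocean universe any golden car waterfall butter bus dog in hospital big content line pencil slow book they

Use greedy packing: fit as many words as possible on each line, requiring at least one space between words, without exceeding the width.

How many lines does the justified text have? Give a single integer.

Answer: 8

Derivation:
Line 1: ['message', 'garden'] (min_width=14, slack=8)
Line 2: ['childhood', 'sea', 'high'] (min_width=18, slack=4)
Line 3: ['table', 'leaf', 'ocean'] (min_width=16, slack=6)
Line 4: ['universe', 'any', 'golden'] (min_width=19, slack=3)
Line 5: ['car', 'waterfall', 'butter'] (min_width=20, slack=2)
Line 6: ['bus', 'dog', 'in', 'hospital'] (min_width=19, slack=3)
Line 7: ['big', 'content', 'line'] (min_width=16, slack=6)
Line 8: ['pencil', 'slow', 'book', 'they'] (min_width=21, slack=1)
Total lines: 8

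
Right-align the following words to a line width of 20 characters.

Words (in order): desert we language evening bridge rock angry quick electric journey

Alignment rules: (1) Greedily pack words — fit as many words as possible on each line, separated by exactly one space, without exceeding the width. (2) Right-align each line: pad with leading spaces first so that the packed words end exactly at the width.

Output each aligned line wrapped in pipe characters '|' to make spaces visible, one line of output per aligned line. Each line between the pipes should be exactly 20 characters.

Answer: |  desert we language|
| evening bridge rock|
|angry quick electric|
|             journey|

Derivation:
Line 1: ['desert', 'we', 'language'] (min_width=18, slack=2)
Line 2: ['evening', 'bridge', 'rock'] (min_width=19, slack=1)
Line 3: ['angry', 'quick', 'electric'] (min_width=20, slack=0)
Line 4: ['journey'] (min_width=7, slack=13)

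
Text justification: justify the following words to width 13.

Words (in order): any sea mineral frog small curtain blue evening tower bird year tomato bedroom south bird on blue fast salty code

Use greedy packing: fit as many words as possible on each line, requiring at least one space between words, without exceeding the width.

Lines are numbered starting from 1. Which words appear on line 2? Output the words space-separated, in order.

Answer: mineral frog

Derivation:
Line 1: ['any', 'sea'] (min_width=7, slack=6)
Line 2: ['mineral', 'frog'] (min_width=12, slack=1)
Line 3: ['small', 'curtain'] (min_width=13, slack=0)
Line 4: ['blue', 'evening'] (min_width=12, slack=1)
Line 5: ['tower', 'bird'] (min_width=10, slack=3)
Line 6: ['year', 'tomato'] (min_width=11, slack=2)
Line 7: ['bedroom', 'south'] (min_width=13, slack=0)
Line 8: ['bird', 'on', 'blue'] (min_width=12, slack=1)
Line 9: ['fast', 'salty'] (min_width=10, slack=3)
Line 10: ['code'] (min_width=4, slack=9)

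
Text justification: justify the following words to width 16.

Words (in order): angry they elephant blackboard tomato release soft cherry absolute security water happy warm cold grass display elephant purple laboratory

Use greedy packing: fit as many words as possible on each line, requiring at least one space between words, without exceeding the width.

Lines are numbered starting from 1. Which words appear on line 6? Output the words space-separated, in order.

Line 1: ['angry', 'they'] (min_width=10, slack=6)
Line 2: ['elephant'] (min_width=8, slack=8)
Line 3: ['blackboard'] (min_width=10, slack=6)
Line 4: ['tomato', 'release'] (min_width=14, slack=2)
Line 5: ['soft', 'cherry'] (min_width=11, slack=5)
Line 6: ['absolute'] (min_width=8, slack=8)
Line 7: ['security', 'water'] (min_width=14, slack=2)
Line 8: ['happy', 'warm', 'cold'] (min_width=15, slack=1)
Line 9: ['grass', 'display'] (min_width=13, slack=3)
Line 10: ['elephant', 'purple'] (min_width=15, slack=1)
Line 11: ['laboratory'] (min_width=10, slack=6)

Answer: absolute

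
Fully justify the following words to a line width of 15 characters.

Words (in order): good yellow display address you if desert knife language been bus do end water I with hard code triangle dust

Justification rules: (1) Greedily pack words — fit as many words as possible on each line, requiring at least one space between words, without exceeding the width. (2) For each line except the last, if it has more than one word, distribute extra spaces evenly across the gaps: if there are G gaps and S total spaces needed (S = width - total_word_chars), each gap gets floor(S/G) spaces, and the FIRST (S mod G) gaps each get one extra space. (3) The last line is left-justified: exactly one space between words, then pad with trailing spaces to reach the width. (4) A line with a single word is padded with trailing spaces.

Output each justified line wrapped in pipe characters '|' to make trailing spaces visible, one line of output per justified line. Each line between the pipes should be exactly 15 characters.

Answer: |good     yellow|
|display address|
|you  if  desert|
|knife  language|
|been bus do end|
|water   I  with|
|hard       code|
|triangle dust  |

Derivation:
Line 1: ['good', 'yellow'] (min_width=11, slack=4)
Line 2: ['display', 'address'] (min_width=15, slack=0)
Line 3: ['you', 'if', 'desert'] (min_width=13, slack=2)
Line 4: ['knife', 'language'] (min_width=14, slack=1)
Line 5: ['been', 'bus', 'do', 'end'] (min_width=15, slack=0)
Line 6: ['water', 'I', 'with'] (min_width=12, slack=3)
Line 7: ['hard', 'code'] (min_width=9, slack=6)
Line 8: ['triangle', 'dust'] (min_width=13, slack=2)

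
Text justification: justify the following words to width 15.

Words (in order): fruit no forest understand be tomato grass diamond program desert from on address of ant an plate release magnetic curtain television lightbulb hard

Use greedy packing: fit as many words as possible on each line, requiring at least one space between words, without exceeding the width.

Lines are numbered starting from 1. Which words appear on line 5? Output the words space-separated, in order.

Answer: desert from on

Derivation:
Line 1: ['fruit', 'no', 'forest'] (min_width=15, slack=0)
Line 2: ['understand', 'be'] (min_width=13, slack=2)
Line 3: ['tomato', 'grass'] (min_width=12, slack=3)
Line 4: ['diamond', 'program'] (min_width=15, slack=0)
Line 5: ['desert', 'from', 'on'] (min_width=14, slack=1)
Line 6: ['address', 'of', 'ant'] (min_width=14, slack=1)
Line 7: ['an', 'plate'] (min_width=8, slack=7)
Line 8: ['release'] (min_width=7, slack=8)
Line 9: ['magnetic'] (min_width=8, slack=7)
Line 10: ['curtain'] (min_width=7, slack=8)
Line 11: ['television'] (min_width=10, slack=5)
Line 12: ['lightbulb', 'hard'] (min_width=14, slack=1)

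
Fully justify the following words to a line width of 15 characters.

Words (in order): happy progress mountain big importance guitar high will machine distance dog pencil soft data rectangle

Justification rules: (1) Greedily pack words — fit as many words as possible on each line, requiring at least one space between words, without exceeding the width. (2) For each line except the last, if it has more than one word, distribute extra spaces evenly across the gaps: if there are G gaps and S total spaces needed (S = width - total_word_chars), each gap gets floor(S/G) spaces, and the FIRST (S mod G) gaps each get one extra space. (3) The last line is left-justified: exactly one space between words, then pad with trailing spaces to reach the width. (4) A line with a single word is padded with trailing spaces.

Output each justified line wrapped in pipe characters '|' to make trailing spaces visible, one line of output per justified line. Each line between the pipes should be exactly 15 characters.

Line 1: ['happy', 'progress'] (min_width=14, slack=1)
Line 2: ['mountain', 'big'] (min_width=12, slack=3)
Line 3: ['importance'] (min_width=10, slack=5)
Line 4: ['guitar', 'high'] (min_width=11, slack=4)
Line 5: ['will', 'machine'] (min_width=12, slack=3)
Line 6: ['distance', 'dog'] (min_width=12, slack=3)
Line 7: ['pencil', 'soft'] (min_width=11, slack=4)
Line 8: ['data', 'rectangle'] (min_width=14, slack=1)

Answer: |happy  progress|
|mountain    big|
|importance     |
|guitar     high|
|will    machine|
|distance    dog|
|pencil     soft|
|data rectangle |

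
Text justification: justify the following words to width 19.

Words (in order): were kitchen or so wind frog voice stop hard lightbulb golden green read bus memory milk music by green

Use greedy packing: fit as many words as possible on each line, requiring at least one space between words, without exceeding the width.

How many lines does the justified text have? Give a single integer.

Answer: 6

Derivation:
Line 1: ['were', 'kitchen', 'or', 'so'] (min_width=18, slack=1)
Line 2: ['wind', 'frog', 'voice'] (min_width=15, slack=4)
Line 3: ['stop', 'hard', 'lightbulb'] (min_width=19, slack=0)
Line 4: ['golden', 'green', 'read'] (min_width=17, slack=2)
Line 5: ['bus', 'memory', 'milk'] (min_width=15, slack=4)
Line 6: ['music', 'by', 'green'] (min_width=14, slack=5)
Total lines: 6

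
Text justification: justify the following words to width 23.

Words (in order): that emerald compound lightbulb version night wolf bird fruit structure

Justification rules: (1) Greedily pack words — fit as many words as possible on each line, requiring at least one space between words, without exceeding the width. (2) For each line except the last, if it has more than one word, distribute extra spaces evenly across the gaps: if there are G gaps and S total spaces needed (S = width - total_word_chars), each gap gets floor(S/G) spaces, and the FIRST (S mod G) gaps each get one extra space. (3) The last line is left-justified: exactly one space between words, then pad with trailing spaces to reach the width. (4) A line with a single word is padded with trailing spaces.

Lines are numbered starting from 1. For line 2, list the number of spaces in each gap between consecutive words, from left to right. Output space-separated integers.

Line 1: ['that', 'emerald', 'compound'] (min_width=21, slack=2)
Line 2: ['lightbulb', 'version', 'night'] (min_width=23, slack=0)
Line 3: ['wolf', 'bird', 'fruit'] (min_width=15, slack=8)
Line 4: ['structure'] (min_width=9, slack=14)

Answer: 1 1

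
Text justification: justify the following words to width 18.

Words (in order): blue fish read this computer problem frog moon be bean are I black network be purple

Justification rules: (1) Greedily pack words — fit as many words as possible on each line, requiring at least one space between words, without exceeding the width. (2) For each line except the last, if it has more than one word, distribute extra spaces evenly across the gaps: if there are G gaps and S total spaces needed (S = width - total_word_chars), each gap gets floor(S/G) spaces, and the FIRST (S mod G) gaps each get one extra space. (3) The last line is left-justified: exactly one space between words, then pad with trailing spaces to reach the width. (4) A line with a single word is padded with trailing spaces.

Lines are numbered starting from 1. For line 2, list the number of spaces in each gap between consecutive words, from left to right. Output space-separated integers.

Answer: 6

Derivation:
Line 1: ['blue', 'fish', 'read'] (min_width=14, slack=4)
Line 2: ['this', 'computer'] (min_width=13, slack=5)
Line 3: ['problem', 'frog', 'moon'] (min_width=17, slack=1)
Line 4: ['be', 'bean', 'are', 'I'] (min_width=13, slack=5)
Line 5: ['black', 'network', 'be'] (min_width=16, slack=2)
Line 6: ['purple'] (min_width=6, slack=12)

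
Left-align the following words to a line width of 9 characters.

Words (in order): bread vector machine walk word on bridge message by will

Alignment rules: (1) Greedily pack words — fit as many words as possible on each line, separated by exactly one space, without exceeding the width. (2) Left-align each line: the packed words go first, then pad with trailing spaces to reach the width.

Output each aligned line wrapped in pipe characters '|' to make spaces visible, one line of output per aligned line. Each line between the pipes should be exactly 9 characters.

Line 1: ['bread'] (min_width=5, slack=4)
Line 2: ['vector'] (min_width=6, slack=3)
Line 3: ['machine'] (min_width=7, slack=2)
Line 4: ['walk', 'word'] (min_width=9, slack=0)
Line 5: ['on', 'bridge'] (min_width=9, slack=0)
Line 6: ['message'] (min_width=7, slack=2)
Line 7: ['by', 'will'] (min_width=7, slack=2)

Answer: |bread    |
|vector   |
|machine  |
|walk word|
|on bridge|
|message  |
|by will  |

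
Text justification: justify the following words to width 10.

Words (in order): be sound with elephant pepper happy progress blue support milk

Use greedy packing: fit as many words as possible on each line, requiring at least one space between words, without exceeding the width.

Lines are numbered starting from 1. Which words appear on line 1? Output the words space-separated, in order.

Answer: be sound

Derivation:
Line 1: ['be', 'sound'] (min_width=8, slack=2)
Line 2: ['with'] (min_width=4, slack=6)
Line 3: ['elephant'] (min_width=8, slack=2)
Line 4: ['pepper'] (min_width=6, slack=4)
Line 5: ['happy'] (min_width=5, slack=5)
Line 6: ['progress'] (min_width=8, slack=2)
Line 7: ['blue'] (min_width=4, slack=6)
Line 8: ['support'] (min_width=7, slack=3)
Line 9: ['milk'] (min_width=4, slack=6)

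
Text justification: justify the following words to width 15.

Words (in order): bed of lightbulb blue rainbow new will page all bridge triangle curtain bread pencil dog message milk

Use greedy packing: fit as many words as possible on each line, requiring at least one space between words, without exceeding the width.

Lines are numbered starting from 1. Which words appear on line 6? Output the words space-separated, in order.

Line 1: ['bed', 'of'] (min_width=6, slack=9)
Line 2: ['lightbulb', 'blue'] (min_width=14, slack=1)
Line 3: ['rainbow', 'new'] (min_width=11, slack=4)
Line 4: ['will', 'page', 'all'] (min_width=13, slack=2)
Line 5: ['bridge', 'triangle'] (min_width=15, slack=0)
Line 6: ['curtain', 'bread'] (min_width=13, slack=2)
Line 7: ['pencil', 'dog'] (min_width=10, slack=5)
Line 8: ['message', 'milk'] (min_width=12, slack=3)

Answer: curtain bread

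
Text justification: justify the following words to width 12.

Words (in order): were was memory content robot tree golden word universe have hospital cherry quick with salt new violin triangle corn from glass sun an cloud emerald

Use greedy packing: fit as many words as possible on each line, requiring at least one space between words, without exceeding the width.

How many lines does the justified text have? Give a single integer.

Answer: 16

Derivation:
Line 1: ['were', 'was'] (min_width=8, slack=4)
Line 2: ['memory'] (min_width=6, slack=6)
Line 3: ['content'] (min_width=7, slack=5)
Line 4: ['robot', 'tree'] (min_width=10, slack=2)
Line 5: ['golden', 'word'] (min_width=11, slack=1)
Line 6: ['universe'] (min_width=8, slack=4)
Line 7: ['have'] (min_width=4, slack=8)
Line 8: ['hospital'] (min_width=8, slack=4)
Line 9: ['cherry', 'quick'] (min_width=12, slack=0)
Line 10: ['with', 'salt'] (min_width=9, slack=3)
Line 11: ['new', 'violin'] (min_width=10, slack=2)
Line 12: ['triangle'] (min_width=8, slack=4)
Line 13: ['corn', 'from'] (min_width=9, slack=3)
Line 14: ['glass', 'sun', 'an'] (min_width=12, slack=0)
Line 15: ['cloud'] (min_width=5, slack=7)
Line 16: ['emerald'] (min_width=7, slack=5)
Total lines: 16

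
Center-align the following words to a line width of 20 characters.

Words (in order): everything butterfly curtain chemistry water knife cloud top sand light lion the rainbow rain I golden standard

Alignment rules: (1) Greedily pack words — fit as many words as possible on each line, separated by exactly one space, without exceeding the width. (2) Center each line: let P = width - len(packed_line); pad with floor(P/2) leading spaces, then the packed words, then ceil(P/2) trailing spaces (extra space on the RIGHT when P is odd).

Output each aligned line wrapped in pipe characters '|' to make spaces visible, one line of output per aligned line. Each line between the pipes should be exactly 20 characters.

Line 1: ['everything', 'butterfly'] (min_width=20, slack=0)
Line 2: ['curtain', 'chemistry'] (min_width=17, slack=3)
Line 3: ['water', 'knife', 'cloud'] (min_width=17, slack=3)
Line 4: ['top', 'sand', 'light', 'lion'] (min_width=19, slack=1)
Line 5: ['the', 'rainbow', 'rain', 'I'] (min_width=18, slack=2)
Line 6: ['golden', 'standard'] (min_width=15, slack=5)

Answer: |everything butterfly|
| curtain chemistry  |
| water knife cloud  |
|top sand light lion |
| the rainbow rain I |
|  golden standard   |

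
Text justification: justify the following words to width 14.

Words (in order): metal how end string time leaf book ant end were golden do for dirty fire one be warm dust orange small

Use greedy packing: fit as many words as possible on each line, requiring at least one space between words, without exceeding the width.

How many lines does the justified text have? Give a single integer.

Answer: 8

Derivation:
Line 1: ['metal', 'how', 'end'] (min_width=13, slack=1)
Line 2: ['string', 'time'] (min_width=11, slack=3)
Line 3: ['leaf', 'book', 'ant'] (min_width=13, slack=1)
Line 4: ['end', 'were'] (min_width=8, slack=6)
Line 5: ['golden', 'do', 'for'] (min_width=13, slack=1)
Line 6: ['dirty', 'fire', 'one'] (min_width=14, slack=0)
Line 7: ['be', 'warm', 'dust'] (min_width=12, slack=2)
Line 8: ['orange', 'small'] (min_width=12, slack=2)
Total lines: 8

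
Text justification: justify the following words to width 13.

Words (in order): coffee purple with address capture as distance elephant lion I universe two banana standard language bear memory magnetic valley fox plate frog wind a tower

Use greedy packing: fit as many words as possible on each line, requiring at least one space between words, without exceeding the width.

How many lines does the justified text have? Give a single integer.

Line 1: ['coffee', 'purple'] (min_width=13, slack=0)
Line 2: ['with', 'address'] (min_width=12, slack=1)
Line 3: ['capture', 'as'] (min_width=10, slack=3)
Line 4: ['distance'] (min_width=8, slack=5)
Line 5: ['elephant', 'lion'] (min_width=13, slack=0)
Line 6: ['I', 'universe'] (min_width=10, slack=3)
Line 7: ['two', 'banana'] (min_width=10, slack=3)
Line 8: ['standard'] (min_width=8, slack=5)
Line 9: ['language', 'bear'] (min_width=13, slack=0)
Line 10: ['memory'] (min_width=6, slack=7)
Line 11: ['magnetic'] (min_width=8, slack=5)
Line 12: ['valley', 'fox'] (min_width=10, slack=3)
Line 13: ['plate', 'frog'] (min_width=10, slack=3)
Line 14: ['wind', 'a', 'tower'] (min_width=12, slack=1)
Total lines: 14

Answer: 14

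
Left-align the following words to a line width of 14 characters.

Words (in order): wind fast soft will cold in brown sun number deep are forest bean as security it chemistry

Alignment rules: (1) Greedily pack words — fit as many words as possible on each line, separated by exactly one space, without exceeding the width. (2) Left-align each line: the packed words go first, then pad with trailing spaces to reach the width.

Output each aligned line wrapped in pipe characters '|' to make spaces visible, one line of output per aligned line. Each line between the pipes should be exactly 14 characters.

Answer: |wind fast soft|
|will cold in  |
|brown sun     |
|number deep   |
|are forest    |
|bean as       |
|security it   |
|chemistry     |

Derivation:
Line 1: ['wind', 'fast', 'soft'] (min_width=14, slack=0)
Line 2: ['will', 'cold', 'in'] (min_width=12, slack=2)
Line 3: ['brown', 'sun'] (min_width=9, slack=5)
Line 4: ['number', 'deep'] (min_width=11, slack=3)
Line 5: ['are', 'forest'] (min_width=10, slack=4)
Line 6: ['bean', 'as'] (min_width=7, slack=7)
Line 7: ['security', 'it'] (min_width=11, slack=3)
Line 8: ['chemistry'] (min_width=9, slack=5)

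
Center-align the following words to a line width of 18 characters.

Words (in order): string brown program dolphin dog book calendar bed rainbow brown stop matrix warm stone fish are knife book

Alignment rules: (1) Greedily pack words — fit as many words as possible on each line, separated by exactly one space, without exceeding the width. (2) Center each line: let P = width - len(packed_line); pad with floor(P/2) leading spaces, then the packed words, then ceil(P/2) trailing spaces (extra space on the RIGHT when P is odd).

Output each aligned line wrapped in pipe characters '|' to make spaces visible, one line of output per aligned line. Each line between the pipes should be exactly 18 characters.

Answer: |   string brown   |
| program dolphin  |
|dog book calendar |
|bed rainbow brown |
| stop matrix warm |
|  stone fish are  |
|    knife book    |

Derivation:
Line 1: ['string', 'brown'] (min_width=12, slack=6)
Line 2: ['program', 'dolphin'] (min_width=15, slack=3)
Line 3: ['dog', 'book', 'calendar'] (min_width=17, slack=1)
Line 4: ['bed', 'rainbow', 'brown'] (min_width=17, slack=1)
Line 5: ['stop', 'matrix', 'warm'] (min_width=16, slack=2)
Line 6: ['stone', 'fish', 'are'] (min_width=14, slack=4)
Line 7: ['knife', 'book'] (min_width=10, slack=8)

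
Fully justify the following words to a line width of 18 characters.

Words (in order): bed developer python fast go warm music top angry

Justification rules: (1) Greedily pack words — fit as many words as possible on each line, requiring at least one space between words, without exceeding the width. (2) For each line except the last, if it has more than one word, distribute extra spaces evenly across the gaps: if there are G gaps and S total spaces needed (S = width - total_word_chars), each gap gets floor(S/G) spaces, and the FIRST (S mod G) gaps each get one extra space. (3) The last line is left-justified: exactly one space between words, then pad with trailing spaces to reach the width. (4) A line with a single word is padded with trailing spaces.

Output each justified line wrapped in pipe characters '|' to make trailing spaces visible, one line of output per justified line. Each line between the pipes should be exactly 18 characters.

Answer: |bed      developer|
|python   fast   go|
|warm   music   top|
|angry             |

Derivation:
Line 1: ['bed', 'developer'] (min_width=13, slack=5)
Line 2: ['python', 'fast', 'go'] (min_width=14, slack=4)
Line 3: ['warm', 'music', 'top'] (min_width=14, slack=4)
Line 4: ['angry'] (min_width=5, slack=13)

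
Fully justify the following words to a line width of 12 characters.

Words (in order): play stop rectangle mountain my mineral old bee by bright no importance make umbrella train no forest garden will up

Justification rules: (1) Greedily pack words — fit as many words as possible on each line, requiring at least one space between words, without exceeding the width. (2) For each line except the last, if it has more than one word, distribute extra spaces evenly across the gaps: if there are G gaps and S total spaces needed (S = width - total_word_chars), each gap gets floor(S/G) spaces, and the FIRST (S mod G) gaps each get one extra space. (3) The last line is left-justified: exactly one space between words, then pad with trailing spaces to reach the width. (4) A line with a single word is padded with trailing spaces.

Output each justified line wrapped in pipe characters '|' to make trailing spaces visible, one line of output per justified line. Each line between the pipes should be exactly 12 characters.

Answer: |play    stop|
|rectangle   |
|mountain  my|
|mineral  old|
|bee       by|
|bright    no|
|importance  |
|make        |
|umbrella    |
|train     no|
|forest      |
|garden  will|
|up          |

Derivation:
Line 1: ['play', 'stop'] (min_width=9, slack=3)
Line 2: ['rectangle'] (min_width=9, slack=3)
Line 3: ['mountain', 'my'] (min_width=11, slack=1)
Line 4: ['mineral', 'old'] (min_width=11, slack=1)
Line 5: ['bee', 'by'] (min_width=6, slack=6)
Line 6: ['bright', 'no'] (min_width=9, slack=3)
Line 7: ['importance'] (min_width=10, slack=2)
Line 8: ['make'] (min_width=4, slack=8)
Line 9: ['umbrella'] (min_width=8, slack=4)
Line 10: ['train', 'no'] (min_width=8, slack=4)
Line 11: ['forest'] (min_width=6, slack=6)
Line 12: ['garden', 'will'] (min_width=11, slack=1)
Line 13: ['up'] (min_width=2, slack=10)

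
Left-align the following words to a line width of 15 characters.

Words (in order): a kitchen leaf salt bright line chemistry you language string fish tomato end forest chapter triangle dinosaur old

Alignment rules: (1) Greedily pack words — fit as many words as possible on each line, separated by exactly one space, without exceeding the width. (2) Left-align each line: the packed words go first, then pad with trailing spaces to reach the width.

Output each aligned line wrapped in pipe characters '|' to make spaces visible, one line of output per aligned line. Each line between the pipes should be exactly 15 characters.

Line 1: ['a', 'kitchen', 'leaf'] (min_width=14, slack=1)
Line 2: ['salt', 'bright'] (min_width=11, slack=4)
Line 3: ['line', 'chemistry'] (min_width=14, slack=1)
Line 4: ['you', 'language'] (min_width=12, slack=3)
Line 5: ['string', 'fish'] (min_width=11, slack=4)
Line 6: ['tomato', 'end'] (min_width=10, slack=5)
Line 7: ['forest', 'chapter'] (min_width=14, slack=1)
Line 8: ['triangle'] (min_width=8, slack=7)
Line 9: ['dinosaur', 'old'] (min_width=12, slack=3)

Answer: |a kitchen leaf |
|salt bright    |
|line chemistry |
|you language   |
|string fish    |
|tomato end     |
|forest chapter |
|triangle       |
|dinosaur old   |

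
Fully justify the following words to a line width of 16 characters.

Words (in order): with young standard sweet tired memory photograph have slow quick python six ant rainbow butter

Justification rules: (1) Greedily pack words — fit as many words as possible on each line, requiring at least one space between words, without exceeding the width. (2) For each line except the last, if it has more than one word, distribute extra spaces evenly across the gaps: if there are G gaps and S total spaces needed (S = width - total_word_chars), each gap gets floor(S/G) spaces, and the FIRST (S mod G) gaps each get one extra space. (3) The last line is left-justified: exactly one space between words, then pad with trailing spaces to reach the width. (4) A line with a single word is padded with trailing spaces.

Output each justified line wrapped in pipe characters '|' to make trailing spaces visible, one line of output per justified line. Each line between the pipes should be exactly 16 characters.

Line 1: ['with', 'young'] (min_width=10, slack=6)
Line 2: ['standard', 'sweet'] (min_width=14, slack=2)
Line 3: ['tired', 'memory'] (min_width=12, slack=4)
Line 4: ['photograph', 'have'] (min_width=15, slack=1)
Line 5: ['slow', 'quick'] (min_width=10, slack=6)
Line 6: ['python', 'six', 'ant'] (min_width=14, slack=2)
Line 7: ['rainbow', 'butter'] (min_width=14, slack=2)

Answer: |with       young|
|standard   sweet|
|tired     memory|
|photograph  have|
|slow       quick|
|python  six  ant|
|rainbow butter  |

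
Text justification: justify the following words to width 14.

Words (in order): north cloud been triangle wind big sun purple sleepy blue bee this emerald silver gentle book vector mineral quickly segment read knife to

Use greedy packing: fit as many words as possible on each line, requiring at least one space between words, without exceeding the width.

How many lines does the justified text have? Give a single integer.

Line 1: ['north', 'cloud'] (min_width=11, slack=3)
Line 2: ['been', 'triangle'] (min_width=13, slack=1)
Line 3: ['wind', 'big', 'sun'] (min_width=12, slack=2)
Line 4: ['purple', 'sleepy'] (min_width=13, slack=1)
Line 5: ['blue', 'bee', 'this'] (min_width=13, slack=1)
Line 6: ['emerald', 'silver'] (min_width=14, slack=0)
Line 7: ['gentle', 'book'] (min_width=11, slack=3)
Line 8: ['vector', 'mineral'] (min_width=14, slack=0)
Line 9: ['quickly'] (min_width=7, slack=7)
Line 10: ['segment', 'read'] (min_width=12, slack=2)
Line 11: ['knife', 'to'] (min_width=8, slack=6)
Total lines: 11

Answer: 11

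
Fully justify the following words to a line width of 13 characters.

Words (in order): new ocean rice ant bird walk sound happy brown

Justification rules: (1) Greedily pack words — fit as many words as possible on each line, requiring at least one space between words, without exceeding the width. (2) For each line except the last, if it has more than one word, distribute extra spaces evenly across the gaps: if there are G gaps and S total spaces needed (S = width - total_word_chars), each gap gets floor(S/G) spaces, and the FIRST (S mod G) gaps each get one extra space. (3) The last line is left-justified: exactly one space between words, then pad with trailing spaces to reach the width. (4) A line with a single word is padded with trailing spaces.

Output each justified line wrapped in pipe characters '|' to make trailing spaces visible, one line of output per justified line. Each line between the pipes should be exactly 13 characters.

Answer: |new     ocean|
|rice ant bird|
|walk    sound|
|happy brown  |

Derivation:
Line 1: ['new', 'ocean'] (min_width=9, slack=4)
Line 2: ['rice', 'ant', 'bird'] (min_width=13, slack=0)
Line 3: ['walk', 'sound'] (min_width=10, slack=3)
Line 4: ['happy', 'brown'] (min_width=11, slack=2)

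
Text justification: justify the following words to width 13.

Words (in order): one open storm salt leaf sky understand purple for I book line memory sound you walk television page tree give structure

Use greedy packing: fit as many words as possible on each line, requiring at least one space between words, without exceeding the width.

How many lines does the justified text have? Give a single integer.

Line 1: ['one', 'open'] (min_width=8, slack=5)
Line 2: ['storm', 'salt'] (min_width=10, slack=3)
Line 3: ['leaf', 'sky'] (min_width=8, slack=5)
Line 4: ['understand'] (min_width=10, slack=3)
Line 5: ['purple', 'for', 'I'] (min_width=12, slack=1)
Line 6: ['book', 'line'] (min_width=9, slack=4)
Line 7: ['memory', 'sound'] (min_width=12, slack=1)
Line 8: ['you', 'walk'] (min_width=8, slack=5)
Line 9: ['television'] (min_width=10, slack=3)
Line 10: ['page', 'tree'] (min_width=9, slack=4)
Line 11: ['give'] (min_width=4, slack=9)
Line 12: ['structure'] (min_width=9, slack=4)
Total lines: 12

Answer: 12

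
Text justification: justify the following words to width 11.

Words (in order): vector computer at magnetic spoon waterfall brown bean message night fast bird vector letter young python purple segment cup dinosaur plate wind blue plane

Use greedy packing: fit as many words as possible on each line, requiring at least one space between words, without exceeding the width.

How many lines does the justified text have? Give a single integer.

Answer: 17

Derivation:
Line 1: ['vector'] (min_width=6, slack=5)
Line 2: ['computer', 'at'] (min_width=11, slack=0)
Line 3: ['magnetic'] (min_width=8, slack=3)
Line 4: ['spoon'] (min_width=5, slack=6)
Line 5: ['waterfall'] (min_width=9, slack=2)
Line 6: ['brown', 'bean'] (min_width=10, slack=1)
Line 7: ['message'] (min_width=7, slack=4)
Line 8: ['night', 'fast'] (min_width=10, slack=1)
Line 9: ['bird', 'vector'] (min_width=11, slack=0)
Line 10: ['letter'] (min_width=6, slack=5)
Line 11: ['young'] (min_width=5, slack=6)
Line 12: ['python'] (min_width=6, slack=5)
Line 13: ['purple'] (min_width=6, slack=5)
Line 14: ['segment', 'cup'] (min_width=11, slack=0)
Line 15: ['dinosaur'] (min_width=8, slack=3)
Line 16: ['plate', 'wind'] (min_width=10, slack=1)
Line 17: ['blue', 'plane'] (min_width=10, slack=1)
Total lines: 17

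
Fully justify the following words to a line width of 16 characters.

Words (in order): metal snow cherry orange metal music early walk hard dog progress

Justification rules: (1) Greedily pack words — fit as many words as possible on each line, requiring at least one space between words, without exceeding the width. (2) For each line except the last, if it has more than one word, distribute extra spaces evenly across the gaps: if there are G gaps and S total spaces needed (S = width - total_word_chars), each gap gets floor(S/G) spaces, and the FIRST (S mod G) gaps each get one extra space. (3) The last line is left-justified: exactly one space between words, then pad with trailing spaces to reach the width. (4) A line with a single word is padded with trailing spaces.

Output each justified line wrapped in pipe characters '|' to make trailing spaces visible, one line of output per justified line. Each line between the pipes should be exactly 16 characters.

Answer: |metal       snow|
|cherry    orange|
|metal      music|
|early  walk hard|
|dog progress    |

Derivation:
Line 1: ['metal', 'snow'] (min_width=10, slack=6)
Line 2: ['cherry', 'orange'] (min_width=13, slack=3)
Line 3: ['metal', 'music'] (min_width=11, slack=5)
Line 4: ['early', 'walk', 'hard'] (min_width=15, slack=1)
Line 5: ['dog', 'progress'] (min_width=12, slack=4)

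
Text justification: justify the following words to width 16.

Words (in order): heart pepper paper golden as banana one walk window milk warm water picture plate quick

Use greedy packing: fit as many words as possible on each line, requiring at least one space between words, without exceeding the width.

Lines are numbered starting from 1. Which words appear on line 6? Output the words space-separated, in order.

Line 1: ['heart', 'pepper'] (min_width=12, slack=4)
Line 2: ['paper', 'golden', 'as'] (min_width=15, slack=1)
Line 3: ['banana', 'one', 'walk'] (min_width=15, slack=1)
Line 4: ['window', 'milk', 'warm'] (min_width=16, slack=0)
Line 5: ['water', 'picture'] (min_width=13, slack=3)
Line 6: ['plate', 'quick'] (min_width=11, slack=5)

Answer: plate quick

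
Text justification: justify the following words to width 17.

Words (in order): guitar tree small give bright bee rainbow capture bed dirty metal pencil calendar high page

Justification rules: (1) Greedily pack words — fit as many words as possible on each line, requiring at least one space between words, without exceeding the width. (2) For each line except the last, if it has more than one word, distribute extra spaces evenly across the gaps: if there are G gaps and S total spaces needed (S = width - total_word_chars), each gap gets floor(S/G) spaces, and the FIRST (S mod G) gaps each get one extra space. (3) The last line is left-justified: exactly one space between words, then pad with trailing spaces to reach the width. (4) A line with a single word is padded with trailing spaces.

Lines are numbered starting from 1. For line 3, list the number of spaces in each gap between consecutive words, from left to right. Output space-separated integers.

Answer: 3

Derivation:
Line 1: ['guitar', 'tree', 'small'] (min_width=17, slack=0)
Line 2: ['give', 'bright', 'bee'] (min_width=15, slack=2)
Line 3: ['rainbow', 'capture'] (min_width=15, slack=2)
Line 4: ['bed', 'dirty', 'metal'] (min_width=15, slack=2)
Line 5: ['pencil', 'calendar'] (min_width=15, slack=2)
Line 6: ['high', 'page'] (min_width=9, slack=8)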